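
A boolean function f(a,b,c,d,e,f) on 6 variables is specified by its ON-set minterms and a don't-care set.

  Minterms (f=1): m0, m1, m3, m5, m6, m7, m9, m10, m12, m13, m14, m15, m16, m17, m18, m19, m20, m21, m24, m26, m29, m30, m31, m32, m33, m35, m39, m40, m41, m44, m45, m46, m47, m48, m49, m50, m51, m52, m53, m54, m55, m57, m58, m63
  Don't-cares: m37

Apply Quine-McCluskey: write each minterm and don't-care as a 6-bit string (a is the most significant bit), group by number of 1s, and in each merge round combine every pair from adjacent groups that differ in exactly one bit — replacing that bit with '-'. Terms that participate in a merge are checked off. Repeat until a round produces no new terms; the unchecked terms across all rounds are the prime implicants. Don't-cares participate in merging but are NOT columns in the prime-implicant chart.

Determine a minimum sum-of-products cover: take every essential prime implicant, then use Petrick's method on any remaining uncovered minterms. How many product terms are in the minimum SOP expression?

Round 0: 000000✓ 000001✓ 000011✓ 000101✓ 000110✓ 000111✓ 001001✓ 001010✓ 001100✓ 001101✓ 001110✓ 001111✓ 010000✓ 010001✓ 010010✓ 010011✓ 010100✓ 010101✓ 011000✓ 011010✓ 011101✓ 011110✓ 011111✓ 100000✓ 100001✓ 100011✓ 100101✓ 100111✓ 101000✓ 101001✓ 101100✓ 101101✓ 101110✓ 101111✓ 110000✓ 110001✓ 110010✓ 110011✓ 110100✓ 110101✓ 110110✓ 110111✓ 111001✓ 111010✓ 111111✓
Round 1: -00000✓ -00001✓ -00011✓ -00101✓ -00111✓ -01001✓ -01100✓ -01101✓ -01110✓ -01111✓ -10000✓ -10001✓ -10010✓ -10011✓ -10100✓ -10101✓ -11010✓ -11111✓ 0-0000✓ 0-0001✓ 0-0011✓ 0-0101✓ 0-1010✓ 0-1101✓ 0-1110✓ 0-1111✓ 00-001✓ 00-101✓ 00-110✓ 00-111✓ 000-01✓ 000-11✓ 0000-1✓ 00000-✓ 0001-1✓ 00011-✓ 001-01✓ 001-10✓ 0011-0✓ 0011-1✓ 00110-✓ 00111-✓ 01-000✓ 01-010✓ 01-101✓ 010-00✓ 010-01✓ 0100-0✓ 0100-1✓ 01000-✓ 01001-✓ 01010-✓ 011-10✓ 0110-0✓ 0111-1✓ 01111-✓ 1-0000✓ 1-0001✓ 1-0011✓ 1-0101✓ 1-0111✓ 1-1001✓ 1-1111✓ 10-000✓ 10-001✓ 10-101✓ 10-111✓ 100-01✓ 100-11✓ 1000-1✓ 10000-✓ 1001-1✓ 101-00✓ 101-01✓ 10100-✓ 1011-0✓ 1011-1✓ 10110-✓ 10111-✓ 11-001✓ 11-010✓ 11-111✓ 110-00✓ 110-01✓ 110-10✓ 110-11✓ 1100-0✓ 1100-1✓ 11000-✓ 11001-✓ 1101-0✓ 1101-1✓ 11010-✓ 11011-✓
Round 2: --0000✓ --0001✓ --0011✓ --0101✓ --1111 -0-001✓ -0-101✓ -0-111✓ -00-01✓ -00-11✓ -000-1✓ -0000-✓ -001-1✓ -01-01✓ -011-0✓ -011-1✓ -0110-✓ -0111-✓ -1-010 -10-00✓ -10-01✓ -100-0✓ -100-1✓ -1000-✓ -1001-✓ -1010-✓ 0--101 0-0-01✓ 0-00-1✓ 0-000-✓ 0-1-10 0-11-1 0-111- 00--01✓ 00-1-1✓ 00-11- 000--1✓ 0011--✓ 01-0-0 010-0-✓ 0100--✓ 1--001 1--111 1-0-01✓ 1-0-11✓ 1-00-1✓ 1-000-✓ 1-01-1✓ 10--01✓ 10-00- 10-1-1✓ 100--1✓ 101-0- 1011--✓ 110--0✓ 110--1✓ 110-0-✓ 110-1-✓ 1100--✓ 1101--✓
Round 3: --0-01 --00-1 --000- -0--01 -0-1-1 -00--1 -011-- -10-0- -100-- 1-0--1 110---
PIs = {--0-01, --00-1, --000-, --1111, -0--01, -0-1-1, -00--1, -011--, -1-010, -10-0-, -100--, 0--101, 0-1-10, 0-11-1, 0-111-, 00-11-, 01-0-0, 1--001, 1--111, 1-0--1, 10-00-, 101-0-, 110---}
Coverage chart:
  m0: --000- ←essential
  m1: --0-01,--00-1,--000-,-0--01,-00--1
  m3: --00-1,-00--1
  m5: --0-01,-0--01,-0-1-1,-00--1,0--101
  m6: 00-11- ←essential
  m7: -0-1-1,-00--1,00-11-
  m9: -0--01 ←essential
  m10: 0-1-10 ←essential
  m12: -011-- ←essential
  m13: -0--01,-0-1-1,-011--,0--101,0-11-1
  m14: -011--,0-1-10,0-111-,00-11-
  m15: --1111,-0-1-1,-011--,0-11-1,0-111-,00-11-
  m16: --000-,-10-0-,-100--,01-0-0
  m17: --0-01,--00-1,--000-,-10-0-,-100--
  m18: -1-010,-100--,01-0-0
  m19: --00-1,-100--
  m20: -10-0- ←essential
  m21: --0-01,-10-0-,0--101
  m24: 01-0-0 ←essential
  m26: -1-010,0-1-10,01-0-0
  m29: 0--101,0-11-1
  m30: 0-1-10,0-111-
  m31: --1111,0-11-1,0-111-
  m32: --000-,10-00-
  m33: --0-01,--00-1,--000-,-0--01,-00--1,1--001,1-0--1,10-00-
  m35: --00-1,-00--1,1-0--1
  m39: -0-1-1,-00--1,1--111,1-0--1
  m40: 10-00-,101-0-
  m41: -0--01,1--001,10-00-,101-0-
  m44: -011--,101-0-
  m45: -0--01,-0-1-1,-011--,101-0-
  m46: -011-- ←essential
  m47: --1111,-0-1-1,-011--,1--111
  m48: --000-,-10-0-,-100--,110---
  m49: --0-01,--00-1,--000-,-10-0-,-100--,1--001,1-0--1,110---
  m50: -1-010,-100--,110---
  m51: --00-1,-100--,1-0--1,110---
  m52: -10-0-,110---
  m53: --0-01,-10-0-,1-0--1,110---
  m54: 110--- ←essential
  m55: 1--111,1-0--1,110---
  m57: 1--001 ←essential
  m58: -1-010 ←essential
  m63: --1111,1--111
Essential: --000-, -0--01, -011--, -1-010, -10-0-, 0-1-10, 00-11-, 01-0-0, 1--001, 110---
Petrick residual → --00-1, 0-11-1, 1--111, 10-00-
Min cover (14 terms): c'd'f + c'd'e' + b'e'f + b'cd + bd'ef' + bc'e' + a'cef' + a'cdf + a'b'de + a'bd'f' + ad'e'f + adef + ab'd'e' + abc'

14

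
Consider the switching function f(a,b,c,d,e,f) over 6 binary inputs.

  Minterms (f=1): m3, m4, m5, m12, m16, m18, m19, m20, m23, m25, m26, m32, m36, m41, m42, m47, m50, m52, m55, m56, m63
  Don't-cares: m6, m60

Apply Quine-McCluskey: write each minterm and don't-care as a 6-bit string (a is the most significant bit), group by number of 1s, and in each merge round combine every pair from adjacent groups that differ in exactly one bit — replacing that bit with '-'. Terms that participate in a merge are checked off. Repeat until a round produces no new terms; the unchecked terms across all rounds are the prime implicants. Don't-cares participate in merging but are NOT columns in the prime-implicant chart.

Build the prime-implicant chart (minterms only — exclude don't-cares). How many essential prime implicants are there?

11

[col 0] 000011*, 000100*, 000101*, 000110*, 001100*, 010000*, 010010*, 010011*, 010100*, 010111*, 011001, 011010*, 100000*, 100100*, 101001, 101010, 101111*, 110010*, 110100*, 110111*, 111000*, 111100*, 111111*
[col 1] -00100*, -10010, -10100*, -10111, 0-0011, 0-0100*, 00-100, 0001-0, 00010-, 01-010, 010-00, 010-11, 0100-0, 01001-, 1-0100*, 1-1111, 100-00, 11-100, 11-111, 111-00
[col 2] --0100
Prime implicants: --0100, -10010, -10111, 0-0011, 00-100, 0001-0, 00010-, 01-010, 010-00, 010-11, 0100-0, 01001-, 011001, 1-1111, 100-00, 101001, 101010, 11-100, 11-111, 111-00
PI chart (minterm → PIs covering it):
  3 | 0-0011  (sole → essential)
  4 | --0100,00-100,0001-0,00010-
  5 | 00010-  (sole → essential)
  12 | 00-100  (sole → essential)
  16 | 010-00,0100-0
  18 | -10010,01-010,0100-0,01001-
  19 | 0-0011,010-11,01001-
  20 | --0100,010-00
  23 | -10111,010-11
  25 | 011001  (sole → essential)
  26 | 01-010  (sole → essential)
  32 | 100-00  (sole → essential)
  36 | --0100,100-00
  41 | 101001  (sole → essential)
  42 | 101010  (sole → essential)
  47 | 1-1111  (sole → essential)
  50 | -10010  (sole → essential)
  52 | --0100,11-100
  55 | -10111,11-111
  56 | 111-00  (sole → essential)
  63 | 1-1111,11-111
Essential prime implicants: -10010, 0-0011, 00-100, 00010-, 01-010, 011001, 1-1111, 100-00, 101001, 101010, 111-00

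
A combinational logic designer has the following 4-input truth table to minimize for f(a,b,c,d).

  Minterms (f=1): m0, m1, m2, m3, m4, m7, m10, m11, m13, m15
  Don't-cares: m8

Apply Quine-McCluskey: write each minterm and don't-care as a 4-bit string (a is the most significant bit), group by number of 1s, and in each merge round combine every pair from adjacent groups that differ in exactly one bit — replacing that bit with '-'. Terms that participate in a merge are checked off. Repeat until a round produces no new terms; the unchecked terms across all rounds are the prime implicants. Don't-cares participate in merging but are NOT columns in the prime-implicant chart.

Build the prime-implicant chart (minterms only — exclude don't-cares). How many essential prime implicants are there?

4

size-2^0 implicants → 0000(✓)  0001(✓)  0010(✓)  0011(✓)  0100(✓)  0111(✓)  1000(✓)  1010(✓)  1011(✓)  1101(✓)  1111(✓)
size-2^1 implicants → -000(✓)  -010(✓)  -011(✓)  -111(✓)  0-00  0-11(✓)  00-0(✓)  00-1(✓)  000-(✓)  001-(✓)  1-11(✓)  10-0(✓)  101-(✓)  11-1
size-2^2 implicants → --11  -0-0  -01-  00--
Unchecked terms (primes): --11, -0-0, -01-, 0-00, 00--, 11-1
Minterm coverage:
  m0 ⊆ -0-0,0-00,00--
  m1 ⊆ 00-- [E]
  m2 ⊆ -0-0,-01-,00--
  m3 ⊆ --11,-01-,00--
  m4 ⊆ 0-00 [E]
  m7 ⊆ --11 [E]
  m10 ⊆ -0-0,-01-
  m11 ⊆ --11,-01-
  m13 ⊆ 11-1 [E]
  m15 ⊆ --11,11-1
E = {--11, 0-00, 00--, 11-1}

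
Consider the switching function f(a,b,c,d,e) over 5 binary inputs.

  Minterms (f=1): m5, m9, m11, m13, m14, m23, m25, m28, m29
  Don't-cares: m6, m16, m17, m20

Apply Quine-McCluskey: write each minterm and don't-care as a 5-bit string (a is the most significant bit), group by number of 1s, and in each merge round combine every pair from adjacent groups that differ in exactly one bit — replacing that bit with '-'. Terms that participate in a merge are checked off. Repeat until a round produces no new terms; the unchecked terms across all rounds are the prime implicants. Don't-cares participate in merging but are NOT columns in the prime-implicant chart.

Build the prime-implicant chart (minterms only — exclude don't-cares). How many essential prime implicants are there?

[col 0] 00101*, 00110*, 01001*, 01011*, 01101*, 01110*, 10000*, 10001*, 10100*, 10111, 11001*, 11100*, 11101*
[col 1] -1001*, -1101*, 0-101, 0-110, 01-01*, 010-1, 1-001, 1-100, 10-00, 1000-, 11-01*, 1110-
[col 2] -1-01
Prime implicants: -1-01, 0-101, 0-110, 010-1, 1-001, 1-100, 10-00, 1000-, 10111, 1110-
PI chart (minterm → PIs covering it):
  5 | 0-101  (sole → essential)
  9 | -1-01,010-1
  11 | 010-1  (sole → essential)
  13 | -1-01,0-101
  14 | 0-110  (sole → essential)
  23 | 10111  (sole → essential)
  25 | -1-01,1-001
  28 | 1-100,1110-
  29 | -1-01,1110-
Essential prime implicants: 0-101, 0-110, 010-1, 10111

4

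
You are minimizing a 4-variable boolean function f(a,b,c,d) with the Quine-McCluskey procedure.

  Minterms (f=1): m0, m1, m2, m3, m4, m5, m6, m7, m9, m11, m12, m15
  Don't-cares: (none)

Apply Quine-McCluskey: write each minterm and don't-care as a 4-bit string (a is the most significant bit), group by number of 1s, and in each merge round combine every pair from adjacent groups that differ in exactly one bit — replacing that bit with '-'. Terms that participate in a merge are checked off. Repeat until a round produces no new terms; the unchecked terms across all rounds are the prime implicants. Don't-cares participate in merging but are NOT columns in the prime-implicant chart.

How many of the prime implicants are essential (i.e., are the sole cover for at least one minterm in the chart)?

4

[col 0] 0000*, 0001*, 0010*, 0011*, 0100*, 0101*, 0110*, 0111*, 1001*, 1011*, 1100*, 1111*
[col 1] -001*, -011*, -100, -111*, 0-00*, 0-01*, 0-10*, 0-11*, 00-0*, 00-1*, 000-*, 001-*, 01-0*, 01-1*, 010-*, 011-*, 1-11*, 10-1*
[col 2] --11, -0-1, 0--0*, 0--1*, 0-0-*, 0-1-*, 00--*, 01--*
[col 3] 0---
Prime implicants: --11, -0-1, -100, 0---
PI chart (minterm → PIs covering it):
  0 | 0---  (sole → essential)
  1 | -0-1,0---
  2 | 0---  (sole → essential)
  3 | --11,-0-1,0---
  4 | -100,0---
  5 | 0---  (sole → essential)
  6 | 0---  (sole → essential)
  7 | --11,0---
  9 | -0-1  (sole → essential)
  11 | --11,-0-1
  12 | -100  (sole → essential)
  15 | --11  (sole → essential)
Essential prime implicants: --11, -0-1, -100, 0---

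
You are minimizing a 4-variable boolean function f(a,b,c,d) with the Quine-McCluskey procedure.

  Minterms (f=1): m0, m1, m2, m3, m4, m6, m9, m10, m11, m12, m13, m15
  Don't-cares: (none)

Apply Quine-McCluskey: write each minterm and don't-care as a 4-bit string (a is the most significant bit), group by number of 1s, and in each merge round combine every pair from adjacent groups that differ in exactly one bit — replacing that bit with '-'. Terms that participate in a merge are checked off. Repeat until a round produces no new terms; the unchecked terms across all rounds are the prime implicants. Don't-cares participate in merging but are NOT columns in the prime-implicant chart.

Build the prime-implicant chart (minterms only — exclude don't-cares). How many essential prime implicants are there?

3

Round 0: 0000✓ 0001✓ 0010✓ 0011✓ 0100✓ 0110✓ 1001✓ 1010✓ 1011✓ 1100✓ 1101✓ 1111✓
Round 1: -001✓ -010✓ -011✓ -100 0-00✓ 0-10✓ 00-0✓ 00-1✓ 000-✓ 001-✓ 01-0✓ 1-01✓ 1-11✓ 10-1✓ 101-✓ 11-1✓ 110-
Round 2: -0-1 -01- 0--0 00-- 1--1
PIs = {-0-1, -01-, -100, 0--0, 00--, 1--1, 110-}
Coverage chart:
  m0: 0--0,00--
  m1: -0-1,00--
  m2: -01-,0--0,00--
  m3: -0-1,-01-,00--
  m4: -100,0--0
  m6: 0--0 ←essential
  m9: -0-1,1--1
  m10: -01- ←essential
  m11: -0-1,-01-,1--1
  m12: -100,110-
  m13: 1--1,110-
  m15: 1--1 ←essential
Essential: -01-, 0--0, 1--1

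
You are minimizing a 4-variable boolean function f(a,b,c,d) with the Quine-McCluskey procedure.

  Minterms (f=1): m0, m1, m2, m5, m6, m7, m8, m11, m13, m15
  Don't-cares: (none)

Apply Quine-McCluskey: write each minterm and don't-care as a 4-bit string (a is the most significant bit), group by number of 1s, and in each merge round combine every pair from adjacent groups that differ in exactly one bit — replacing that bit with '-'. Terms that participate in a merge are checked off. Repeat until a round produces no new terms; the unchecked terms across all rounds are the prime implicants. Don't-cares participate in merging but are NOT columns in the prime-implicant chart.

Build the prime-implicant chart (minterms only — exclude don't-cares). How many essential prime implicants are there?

Round 0: 0000✓ 0001✓ 0010✓ 0101✓ 0110✓ 0111✓ 1000✓ 1011✓ 1101✓ 1111✓
Round 1: -000 -101✓ -111✓ 0-01 0-10 00-0 000- 01-1✓ 011- 1-11 11-1✓
Round 2: -1-1
PIs = {-000, -1-1, 0-01, 0-10, 00-0, 000-, 011-, 1-11}
Coverage chart:
  m0: -000,00-0,000-
  m1: 0-01,000-
  m2: 0-10,00-0
  m5: -1-1,0-01
  m6: 0-10,011-
  m7: -1-1,011-
  m8: -000 ←essential
  m11: 1-11 ←essential
  m13: -1-1 ←essential
  m15: -1-1,1-11
Essential: -000, -1-1, 1-11

3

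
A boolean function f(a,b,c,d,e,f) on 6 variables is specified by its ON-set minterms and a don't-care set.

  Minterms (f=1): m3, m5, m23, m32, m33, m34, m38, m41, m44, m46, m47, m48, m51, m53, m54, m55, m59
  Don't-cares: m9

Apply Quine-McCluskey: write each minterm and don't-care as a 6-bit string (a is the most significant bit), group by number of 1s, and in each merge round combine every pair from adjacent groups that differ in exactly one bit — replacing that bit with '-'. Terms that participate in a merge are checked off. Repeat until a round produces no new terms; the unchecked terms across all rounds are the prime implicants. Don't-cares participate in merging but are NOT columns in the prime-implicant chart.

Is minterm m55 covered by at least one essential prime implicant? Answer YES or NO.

YES

[col 0] 000011, 000101, 001001*, 010111*, 100000*, 100001*, 100010*, 100110*, 101001*, 101100*, 101110*, 101111*, 110000*, 110011*, 110101*, 110110*, 110111*, 111011*
[col 1] -01001, -10111, 1-0000, 1-0110, 10-001, 10-110, 100-10, 1000-0, 10000-, 1011-0, 10111-, 11-011, 110-11, 1101-1, 11011-
Prime implicants: -01001, -10111, 000011, 000101, 1-0000, 1-0110, 10-001, 10-110, 100-10, 1000-0, 10000-, 1011-0, 10111-, 11-011, 110-11, 1101-1, 11011-
PI chart (minterm → PIs covering it):
  3 | 000011  (sole → essential)
  5 | 000101  (sole → essential)
  23 | -10111  (sole → essential)
  32 | 1-0000,1000-0,10000-
  33 | 10-001,10000-
  34 | 100-10,1000-0
  38 | 1-0110,10-110,100-10
  41 | -01001,10-001
  44 | 1011-0  (sole → essential)
  46 | 10-110,1011-0,10111-
  47 | 10111-  (sole → essential)
  48 | 1-0000  (sole → essential)
  51 | 11-011,110-11
  53 | 1101-1  (sole → essential)
  54 | 1-0110,11011-
  55 | -10111,110-11,1101-1,11011-
  59 | 11-011  (sole → essential)
Essential prime implicants: -10111, 000011, 000101, 1-0000, 1011-0, 10111-, 11-011, 1101-1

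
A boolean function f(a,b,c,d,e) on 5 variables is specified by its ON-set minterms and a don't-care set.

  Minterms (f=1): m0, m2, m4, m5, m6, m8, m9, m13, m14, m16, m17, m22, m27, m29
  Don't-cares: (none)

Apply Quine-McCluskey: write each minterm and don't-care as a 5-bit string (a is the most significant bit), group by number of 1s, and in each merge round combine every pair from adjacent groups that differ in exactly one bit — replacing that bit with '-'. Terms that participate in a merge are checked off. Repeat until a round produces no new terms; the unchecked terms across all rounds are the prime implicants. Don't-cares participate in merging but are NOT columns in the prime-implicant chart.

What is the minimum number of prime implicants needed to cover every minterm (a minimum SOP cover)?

8

size-2^0 implicants → 00000(✓)  00010(✓)  00100(✓)  00101(✓)  00110(✓)  01000(✓)  01001(✓)  01101(✓)  01110(✓)  10000(✓)  10001(✓)  10110(✓)  11011  11101(✓)
size-2^1 implicants → -0000  -0110  -1101  0-000  0-101  0-110  00-00(✓)  00-10(✓)  000-0(✓)  001-0(✓)  0010-  01-01  0100-  1000-
size-2^2 implicants → 00--0
Unchecked terms (primes): -0000, -0110, -1101, 0-000, 0-101, 0-110, 00--0, 0010-, 01-01, 0100-, 1000-, 11011
Minterm coverage:
  m0 ⊆ -0000,0-000,00--0
  m2 ⊆ 00--0 [E]
  m4 ⊆ 00--0,0010-
  m5 ⊆ 0-101,0010-
  m6 ⊆ -0110,0-110,00--0
  m8 ⊆ 0-000,0100-
  m9 ⊆ 01-01,0100-
  m13 ⊆ -1101,0-101,01-01
  m14 ⊆ 0-110 [E]
  m16 ⊆ -0000,1000-
  m17 ⊆ 1000- [E]
  m22 ⊆ -0110 [E]
  m27 ⊆ 11011 [E]
  m29 ⊆ -1101 [E]
E = {-0110, -1101, 0-110, 00--0, 1000-, 11011}
Petrick residual → 0-101, 0100-
Cover = b'cde' + bcd'e + a'cd'e + a'cde' + a'b'e' + a'bc'd' + ab'c'd' + abc'de  |cover|=8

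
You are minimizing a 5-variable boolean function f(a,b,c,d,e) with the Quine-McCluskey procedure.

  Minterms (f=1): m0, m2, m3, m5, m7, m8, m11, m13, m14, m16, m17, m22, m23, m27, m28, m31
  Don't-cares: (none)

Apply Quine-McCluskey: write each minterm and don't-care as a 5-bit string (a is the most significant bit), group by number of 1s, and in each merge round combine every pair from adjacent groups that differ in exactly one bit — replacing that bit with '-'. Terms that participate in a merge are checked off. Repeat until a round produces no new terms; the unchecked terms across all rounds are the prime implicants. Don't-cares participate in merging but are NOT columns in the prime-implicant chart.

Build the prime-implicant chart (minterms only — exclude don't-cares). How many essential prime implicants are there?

[col 0] 00000*, 00010*, 00011*, 00101*, 00111*, 01000*, 01011*, 01101*, 01110, 10000*, 10001*, 10110*, 10111*, 11011*, 11100, 11111*
[col 1] -0000, -0111, -1011, 0-000, 0-011, 0-101, 00-11, 000-0, 0001-, 001-1, 1-111, 1000-, 1011-, 11-11
Prime implicants: -0000, -0111, -1011, 0-000, 0-011, 0-101, 00-11, 000-0, 0001-, 001-1, 01110, 1-111, 1000-, 1011-, 11-11, 11100
PI chart (minterm → PIs covering it):
  0 | -0000,0-000,000-0
  2 | 000-0,0001-
  3 | 0-011,00-11,0001-
  5 | 0-101,001-1
  7 | -0111,00-11,001-1
  8 | 0-000  (sole → essential)
  11 | -1011,0-011
  13 | 0-101  (sole → essential)
  14 | 01110  (sole → essential)
  16 | -0000,1000-
  17 | 1000-  (sole → essential)
  22 | 1011-  (sole → essential)
  23 | -0111,1-111,1011-
  27 | -1011,11-11
  28 | 11100  (sole → essential)
  31 | 1-111,11-11
Essential prime implicants: 0-000, 0-101, 01110, 1000-, 1011-, 11100

6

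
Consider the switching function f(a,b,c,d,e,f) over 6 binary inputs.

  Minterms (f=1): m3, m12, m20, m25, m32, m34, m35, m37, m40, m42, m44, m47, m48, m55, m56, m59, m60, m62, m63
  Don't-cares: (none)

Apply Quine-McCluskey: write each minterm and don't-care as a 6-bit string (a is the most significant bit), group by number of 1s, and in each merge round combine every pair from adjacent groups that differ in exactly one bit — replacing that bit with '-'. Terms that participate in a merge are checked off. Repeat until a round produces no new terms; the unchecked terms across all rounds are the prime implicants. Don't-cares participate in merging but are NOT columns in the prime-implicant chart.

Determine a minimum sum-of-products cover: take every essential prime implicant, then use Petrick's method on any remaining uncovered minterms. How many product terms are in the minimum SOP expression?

size-2^0 implicants → 000011(✓)  001100(✓)  010100  011001  100000(✓)  100010(✓)  100011(✓)  100101  101000(✓)  101010(✓)  101100(✓)  101111(✓)  110000(✓)  110111(✓)  111000(✓)  111011(✓)  111100(✓)  111110(✓)  111111(✓)
size-2^1 implicants → -00011  -01100  1-0000(✓)  1-1000(✓)  1-1100(✓)  1-1111  10-000(✓)  10-010(✓)  1000-0(✓)  10001-  101-00(✓)  1010-0(✓)  11-000(✓)  11-111  111-00(✓)  111-11  1111-0  11111-
size-2^2 implicants → 1--000  1-1-00  10-0-0
Unchecked terms (primes): -00011, -01100, 010100, 011001, 1--000, 1-1-00, 1-1111, 10-0-0, 10001-, 100101, 11-111, 111-11, 1111-0, 11111-
Minterm coverage:
  m3 ⊆ -00011 [E]
  m12 ⊆ -01100 [E]
  m20 ⊆ 010100 [E]
  m25 ⊆ 011001 [E]
  m32 ⊆ 1--000,10-0-0
  m34 ⊆ 10-0-0,10001-
  m35 ⊆ -00011,10001-
  m37 ⊆ 100101 [E]
  m40 ⊆ 1--000,1-1-00,10-0-0
  m42 ⊆ 10-0-0 [E]
  m44 ⊆ -01100,1-1-00
  m47 ⊆ 1-1111 [E]
  m48 ⊆ 1--000 [E]
  m55 ⊆ 11-111 [E]
  m56 ⊆ 1--000,1-1-00
  m59 ⊆ 111-11 [E]
  m60 ⊆ 1-1-00,1111-0
  m62 ⊆ 1111-0,11111-
  m63 ⊆ 1-1111,11-111,111-11,11111-
E = {-00011, -01100, 010100, 011001, 1--000, 1-1111, 10-0-0, 100101, 11-111, 111-11}
Petrick residual → 1111-0
Cover = b'c'd'ef + b'cde'f' + a'bc'de'f' + a'bcd'e'f + ad'e'f' + acdef + ab'd'f' + ab'c'de'f + abdef + abcef + abcdf'  |cover|=11

11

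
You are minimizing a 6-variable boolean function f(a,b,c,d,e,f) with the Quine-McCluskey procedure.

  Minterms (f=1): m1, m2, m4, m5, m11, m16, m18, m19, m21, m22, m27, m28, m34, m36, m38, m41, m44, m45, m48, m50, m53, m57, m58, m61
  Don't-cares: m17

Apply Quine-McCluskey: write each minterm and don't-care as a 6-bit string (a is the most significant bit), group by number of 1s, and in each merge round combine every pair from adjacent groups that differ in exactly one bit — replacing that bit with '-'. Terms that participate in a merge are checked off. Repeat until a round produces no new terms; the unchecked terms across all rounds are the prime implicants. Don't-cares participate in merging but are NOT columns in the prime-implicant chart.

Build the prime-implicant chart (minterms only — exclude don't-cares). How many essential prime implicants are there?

8

size-2^0 implicants → 000001(✓)  000010(✓)  000100(✓)  000101(✓)  001011(✓)  010000(✓)  010001(✓)  010010(✓)  010011(✓)  010101(✓)  010110(✓)  011011(✓)  011100  100010(✓)  100100(✓)  100110(✓)  101001(✓)  101100(✓)  101101(✓)  110000(✓)  110010(✓)  110101(✓)  111001(✓)  111010(✓)  111101(✓)
size-2^1 implicants → -00010(✓)  -00100  -10000(✓)  -10010(✓)  -10101  0-0001(✓)  0-0010(✓)  0-0101(✓)  0-1011  000-01(✓)  00010-  01-011  010-01(✓)  010-10  0100-0(✓)  0100-1(✓)  01000-(✓)  01001-(✓)  1-0010(✓)  1-1001(✓)  1-1101(✓)  10-100  100-10  1001-0  101-01(✓)  10110-  11-010  11-101  1100-0(✓)  111-01(✓)
size-2^2 implicants → --0010  -100-0  0-0-01  0100--  1-1-01
Unchecked terms (primes): --0010, -00100, -100-0, -10101, 0-0-01, 0-1011, 00010-, 01-011, 010-10, 0100--, 011100, 1-1-01, 10-100, 100-10, 1001-0, 10110-, 11-010, 11-101
Minterm coverage:
  m1 ⊆ 0-0-01 [E]
  m2 ⊆ --0010 [E]
  m4 ⊆ -00100,00010-
  m5 ⊆ 0-0-01,00010-
  m11 ⊆ 0-1011 [E]
  m16 ⊆ -100-0,0100--
  m18 ⊆ --0010,-100-0,010-10,0100--
  m19 ⊆ 01-011,0100--
  m21 ⊆ -10101,0-0-01
  m22 ⊆ 010-10 [E]
  m27 ⊆ 0-1011,01-011
  m28 ⊆ 011100 [E]
  m34 ⊆ --0010,100-10
  m36 ⊆ -00100,10-100,1001-0
  m38 ⊆ 100-10,1001-0
  m41 ⊆ 1-1-01 [E]
  m44 ⊆ 10-100,10110-
  m45 ⊆ 1-1-01,10110-
  m48 ⊆ -100-0 [E]
  m50 ⊆ --0010,-100-0,11-010
  m53 ⊆ -10101,11-101
  m57 ⊆ 1-1-01 [E]
  m58 ⊆ 11-010 [E]
  m61 ⊆ 1-1-01,11-101
E = {--0010, -100-0, 0-0-01, 0-1011, 010-10, 011100, 1-1-01, 11-010}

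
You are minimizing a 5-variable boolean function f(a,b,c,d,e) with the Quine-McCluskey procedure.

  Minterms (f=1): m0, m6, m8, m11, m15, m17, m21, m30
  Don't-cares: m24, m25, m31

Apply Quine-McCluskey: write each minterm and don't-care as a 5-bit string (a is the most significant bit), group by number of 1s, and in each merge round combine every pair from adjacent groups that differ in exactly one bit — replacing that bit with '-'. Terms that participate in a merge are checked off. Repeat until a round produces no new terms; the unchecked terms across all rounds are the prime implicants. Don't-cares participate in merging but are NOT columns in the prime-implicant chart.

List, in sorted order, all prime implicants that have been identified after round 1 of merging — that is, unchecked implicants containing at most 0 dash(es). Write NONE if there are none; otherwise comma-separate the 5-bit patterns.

00110

Round 0: 00000✓ 00110 01000✓ 01011✓ 01111✓ 10001✓ 10101✓ 11000✓ 11001✓ 11110✓ 11111✓
Round 1: -1000 -1111 0-000 01-11 1-001 10-01 1100- 1111-
PIs = {-1000, -1111, 0-000, 00110, 01-11, 1-001, 10-01, 1100-, 1111-}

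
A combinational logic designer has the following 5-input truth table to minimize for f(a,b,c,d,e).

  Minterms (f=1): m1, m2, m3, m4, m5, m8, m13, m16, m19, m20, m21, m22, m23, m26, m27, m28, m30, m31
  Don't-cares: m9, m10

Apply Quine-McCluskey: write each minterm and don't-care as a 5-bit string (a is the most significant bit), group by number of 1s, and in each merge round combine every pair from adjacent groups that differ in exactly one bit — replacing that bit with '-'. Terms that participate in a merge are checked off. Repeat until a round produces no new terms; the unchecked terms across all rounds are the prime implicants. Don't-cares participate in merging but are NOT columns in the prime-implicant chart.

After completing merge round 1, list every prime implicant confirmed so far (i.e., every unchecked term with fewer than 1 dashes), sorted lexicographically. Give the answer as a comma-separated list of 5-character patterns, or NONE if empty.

Round 0: 00001✓ 00010✓ 00011✓ 00100✓ 00101✓ 01000✓ 01001✓ 01010✓ 01101✓ 10000✓ 10011✓ 10100✓ 10101✓ 10110✓ 10111✓ 11010✓ 11011✓ 11100✓ 11110✓ 11111✓
Round 1: -0011 -0100✓ -0101✓ -1010 0-001✓ 0-010 0-101✓ 00-01✓ 000-1 0001- 0010-✓ 01-01✓ 010-0 0100- 1-011✓ 1-100✓ 1-110✓ 1-111✓ 10-00 10-11✓ 101-0✓ 101-1✓ 1010-✓ 1011-✓ 11-10✓ 11-11✓ 1101-✓ 111-0✓ 1111-✓
Round 2: -010- 0--01 1--11 1-1-0 1-11- 101-- 11-1-
PIs = {-0011, -010-, -1010, 0--01, 0-010, 000-1, 0001-, 010-0, 0100-, 1--11, 1-1-0, 1-11-, 10-00, 101--, 11-1-}

NONE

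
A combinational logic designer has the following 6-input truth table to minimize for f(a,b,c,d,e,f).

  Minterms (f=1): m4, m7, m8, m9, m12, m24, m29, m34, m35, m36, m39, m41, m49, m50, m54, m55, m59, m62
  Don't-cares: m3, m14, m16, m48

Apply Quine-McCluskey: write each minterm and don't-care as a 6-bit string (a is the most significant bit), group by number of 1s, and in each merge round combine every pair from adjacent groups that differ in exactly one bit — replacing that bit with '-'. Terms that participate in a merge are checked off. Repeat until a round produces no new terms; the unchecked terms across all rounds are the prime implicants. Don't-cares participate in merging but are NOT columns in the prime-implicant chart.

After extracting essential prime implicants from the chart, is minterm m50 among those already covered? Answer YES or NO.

[col 0] 000011*, 000100*, 000111*, 001000*, 001001*, 001100*, 001110*, 010000*, 011000*, 011101, 100010*, 100011*, 100100*, 100111*, 101001*, 110000*, 110001*, 110010*, 110110*, 110111*, 111011, 111110*
[col 1] -00011*, -00100, -00111*, -01001, -10000, 0-1000, 00-100, 000-11*, 001-00, 00100-, 0011-0, 01-000, 1-0010, 1-0111, 100-11*, 10001-, 11-110, 110-10, 1100-0, 11000-, 11011-
[col 2] -00-11
Prime implicants: -00-11, -00100, -01001, -10000, 0-1000, 00-100, 001-00, 00100-, 0011-0, 01-000, 011101, 1-0010, 1-0111, 10001-, 11-110, 110-10, 1100-0, 11000-, 11011-, 111011
PI chart (minterm → PIs covering it):
  4 | -00100,00-100
  7 | -00-11  (sole → essential)
  8 | 0-1000,001-00,00100-
  9 | -01001,00100-
  12 | 00-100,001-00,0011-0
  24 | 0-1000,01-000
  29 | 011101  (sole → essential)
  34 | 1-0010,10001-
  35 | -00-11,10001-
  36 | -00100  (sole → essential)
  39 | -00-11,1-0111
  41 | -01001  (sole → essential)
  49 | 11000-  (sole → essential)
  50 | 1-0010,110-10,1100-0
  54 | 11-110,110-10,11011-
  55 | 1-0111,11011-
  59 | 111011  (sole → essential)
  62 | 11-110  (sole → essential)
Essential prime implicants: -00-11, -00100, -01001, 011101, 11-110, 11000-, 111011

NO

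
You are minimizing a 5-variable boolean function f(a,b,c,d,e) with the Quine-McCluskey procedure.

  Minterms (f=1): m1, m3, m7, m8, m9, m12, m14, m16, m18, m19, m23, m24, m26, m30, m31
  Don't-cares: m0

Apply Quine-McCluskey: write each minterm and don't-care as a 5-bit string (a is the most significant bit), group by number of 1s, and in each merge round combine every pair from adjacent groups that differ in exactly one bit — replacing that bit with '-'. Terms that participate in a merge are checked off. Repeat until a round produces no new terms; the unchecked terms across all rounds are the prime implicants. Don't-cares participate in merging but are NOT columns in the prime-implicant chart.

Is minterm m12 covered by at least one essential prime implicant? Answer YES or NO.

[col 0] 00000*, 00001*, 00011*, 00111*, 01000*, 01001*, 01100*, 01110*, 10000*, 10010*, 10011*, 10111*, 11000*, 11010*, 11110*, 11111*
[col 1] -0000*, -0011*, -0111*, -1000*, -1110, 0-000*, 0-001*, 00-11*, 000-1, 0000-*, 01-00, 0100-*, 011-0, 1-000*, 1-010*, 1-111, 10-11*, 100-0*, 1001-, 11-10, 110-0*, 1111-
[col 2] --000, -0-11, 0-00-, 1-0-0
Prime implicants: --000, -0-11, -1110, 0-00-, 000-1, 01-00, 011-0, 1-0-0, 1-111, 1001-, 11-10, 1111-
PI chart (minterm → PIs covering it):
  1 | 0-00-,000-1
  3 | -0-11,000-1
  7 | -0-11  (sole → essential)
  8 | --000,0-00-,01-00
  9 | 0-00-  (sole → essential)
  12 | 01-00,011-0
  14 | -1110,011-0
  16 | --000,1-0-0
  18 | 1-0-0,1001-
  19 | -0-11,1001-
  23 | -0-11,1-111
  24 | --000,1-0-0
  26 | 1-0-0,11-10
  30 | -1110,11-10,1111-
  31 | 1-111,1111-
Essential prime implicants: -0-11, 0-00-

NO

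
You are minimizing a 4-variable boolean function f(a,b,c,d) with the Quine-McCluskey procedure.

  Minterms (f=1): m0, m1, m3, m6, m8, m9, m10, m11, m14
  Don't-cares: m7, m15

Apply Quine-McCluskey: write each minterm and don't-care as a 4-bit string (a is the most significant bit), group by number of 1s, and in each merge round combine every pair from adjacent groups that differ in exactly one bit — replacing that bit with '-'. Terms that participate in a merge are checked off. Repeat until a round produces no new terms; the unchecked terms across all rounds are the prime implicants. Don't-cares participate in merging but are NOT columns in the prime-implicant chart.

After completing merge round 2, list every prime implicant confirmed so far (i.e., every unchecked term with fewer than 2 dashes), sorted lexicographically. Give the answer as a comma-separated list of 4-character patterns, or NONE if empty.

NONE

[col 0] 0000*, 0001*, 0011*, 0110*, 0111*, 1000*, 1001*, 1010*, 1011*, 1110*, 1111*
[col 1] -000*, -001*, -011*, -110*, -111*, 0-11*, 00-1*, 000-*, 011-*, 1-10*, 1-11*, 10-0*, 10-1*, 100-*, 101-*, 111-*
[col 2] --11, -0-1, -00-, -11-, 1-1-, 10--
Prime implicants: --11, -0-1, -00-, -11-, 1-1-, 10--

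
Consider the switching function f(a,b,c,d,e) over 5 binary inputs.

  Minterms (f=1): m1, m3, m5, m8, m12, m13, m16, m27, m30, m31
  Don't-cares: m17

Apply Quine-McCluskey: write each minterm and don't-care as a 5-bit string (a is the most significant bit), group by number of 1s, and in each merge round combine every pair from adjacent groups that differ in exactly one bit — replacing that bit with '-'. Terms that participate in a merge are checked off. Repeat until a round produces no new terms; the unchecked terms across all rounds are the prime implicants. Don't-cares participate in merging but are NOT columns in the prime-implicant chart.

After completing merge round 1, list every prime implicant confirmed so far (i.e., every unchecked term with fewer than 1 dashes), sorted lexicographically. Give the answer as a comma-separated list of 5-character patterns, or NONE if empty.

NONE

Round 0: 00001✓ 00011✓ 00101✓ 01000✓ 01100✓ 01101✓ 10000✓ 10001✓ 11011✓ 11110✓ 11111✓
Round 1: -0001 0-101 00-01 000-1 01-00 0110- 1000- 11-11 1111-
PIs = {-0001, 0-101, 00-01, 000-1, 01-00, 0110-, 1000-, 11-11, 1111-}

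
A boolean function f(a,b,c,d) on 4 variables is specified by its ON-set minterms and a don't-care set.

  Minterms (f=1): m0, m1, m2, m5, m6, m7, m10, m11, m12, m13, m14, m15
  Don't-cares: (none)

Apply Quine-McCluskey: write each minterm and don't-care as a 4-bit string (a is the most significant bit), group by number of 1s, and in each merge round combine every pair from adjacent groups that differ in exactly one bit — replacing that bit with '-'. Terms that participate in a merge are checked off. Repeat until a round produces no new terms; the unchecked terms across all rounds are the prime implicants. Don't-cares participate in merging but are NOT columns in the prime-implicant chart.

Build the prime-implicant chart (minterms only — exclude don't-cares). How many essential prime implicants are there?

2

size-2^0 implicants → 0000(✓)  0001(✓)  0010(✓)  0101(✓)  0110(✓)  0111(✓)  1010(✓)  1011(✓)  1100(✓)  1101(✓)  1110(✓)  1111(✓)
size-2^1 implicants → -010(✓)  -101(✓)  -110(✓)  -111(✓)  0-01  0-10(✓)  00-0  000-  01-1(✓)  011-(✓)  1-10(✓)  1-11(✓)  101-(✓)  11-0(✓)  11-1(✓)  110-(✓)  111-(✓)
size-2^2 implicants → --10  -1-1  -11-  1-1-  11--
Unchecked terms (primes): --10, -1-1, -11-, 0-01, 00-0, 000-, 1-1-, 11--
Minterm coverage:
  m0 ⊆ 00-0,000-
  m1 ⊆ 0-01,000-
  m2 ⊆ --10,00-0
  m5 ⊆ -1-1,0-01
  m6 ⊆ --10,-11-
  m7 ⊆ -1-1,-11-
  m10 ⊆ --10,1-1-
  m11 ⊆ 1-1- [E]
  m12 ⊆ 11-- [E]
  m13 ⊆ -1-1,11--
  m14 ⊆ --10,-11-,1-1-,11--
  m15 ⊆ -1-1,-11-,1-1-,11--
E = {1-1-, 11--}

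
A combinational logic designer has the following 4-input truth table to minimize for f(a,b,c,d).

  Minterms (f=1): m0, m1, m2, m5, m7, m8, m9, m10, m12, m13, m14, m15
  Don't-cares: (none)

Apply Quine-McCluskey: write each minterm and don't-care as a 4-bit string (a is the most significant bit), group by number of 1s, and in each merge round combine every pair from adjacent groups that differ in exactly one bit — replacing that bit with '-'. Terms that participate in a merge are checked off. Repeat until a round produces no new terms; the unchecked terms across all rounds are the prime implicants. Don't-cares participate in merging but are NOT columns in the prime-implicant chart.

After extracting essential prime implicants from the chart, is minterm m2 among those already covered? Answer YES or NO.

Round 0: 0000✓ 0001✓ 0010✓ 0101✓ 0111✓ 1000✓ 1001✓ 1010✓ 1100✓ 1101✓ 1110✓ 1111✓
Round 1: -000✓ -001✓ -010✓ -101✓ -111✓ 0-01✓ 00-0✓ 000-✓ 01-1✓ 1-00✓ 1-01✓ 1-10✓ 10-0✓ 100-✓ 11-0✓ 11-1✓ 110-✓ 111-✓
Round 2: --01 -0-0 -00- -1-1 1--0 1-0- 11--
PIs = {--01, -0-0, -00-, -1-1, 1--0, 1-0-, 11--}
Coverage chart:
  m0: -0-0,-00-
  m1: --01,-00-
  m2: -0-0 ←essential
  m5: --01,-1-1
  m7: -1-1 ←essential
  m8: -0-0,-00-,1--0,1-0-
  m9: --01,-00-,1-0-
  m10: -0-0,1--0
  m12: 1--0,1-0-,11--
  m13: --01,-1-1,1-0-,11--
  m14: 1--0,11--
  m15: -1-1,11--
Essential: -0-0, -1-1

YES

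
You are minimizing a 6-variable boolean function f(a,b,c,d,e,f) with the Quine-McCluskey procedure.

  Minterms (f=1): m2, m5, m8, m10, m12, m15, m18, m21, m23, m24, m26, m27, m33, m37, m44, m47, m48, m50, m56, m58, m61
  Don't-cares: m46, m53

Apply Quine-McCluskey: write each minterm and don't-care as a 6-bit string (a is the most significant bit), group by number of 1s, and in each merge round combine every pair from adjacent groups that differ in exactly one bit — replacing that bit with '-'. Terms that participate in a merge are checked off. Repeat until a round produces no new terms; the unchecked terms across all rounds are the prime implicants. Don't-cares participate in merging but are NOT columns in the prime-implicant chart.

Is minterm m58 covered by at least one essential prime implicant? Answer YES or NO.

YES

[col 0] 000010*, 000101*, 001000*, 001010*, 001100*, 001111*, 010010*, 010101*, 010111*, 011000*, 011010*, 011011*, 100001*, 100101*, 101100*, 101110*, 101111*, 110000*, 110010*, 110101*, 111000*, 111010*, 111101*
[col 1] -00101*, -01100, -01111, -10010*, -10101*, -11000*, -11010*, 0-0010*, 0-0101*, 0-1000*, 0-1010*, 00-010*, 001-00, 0010-0*, 01-010*, 0101-1, 0110-0*, 01101-, 1-0101*, 100-01, 1011-0, 10111-, 11-000*, 11-010*, 11-101, 1100-0*, 1110-0*
[col 2] --0101, -1-010, -110-0, 0--010, 0-10-0, 11-0-0
Prime implicants: --0101, -01100, -01111, -1-010, -110-0, 0--010, 0-10-0, 001-00, 0101-1, 01101-, 100-01, 1011-0, 10111-, 11-0-0, 11-101
PI chart (minterm → PIs covering it):
  2 | 0--010  (sole → essential)
  5 | --0101  (sole → essential)
  8 | 0-10-0,001-00
  10 | 0--010,0-10-0
  12 | -01100,001-00
  15 | -01111  (sole → essential)
  18 | -1-010,0--010
  21 | --0101,0101-1
  23 | 0101-1  (sole → essential)
  24 | -110-0,0-10-0
  26 | -1-010,-110-0,0--010,0-10-0,01101-
  27 | 01101-  (sole → essential)
  33 | 100-01  (sole → essential)
  37 | --0101,100-01
  44 | -01100,1011-0
  47 | -01111,10111-
  48 | 11-0-0  (sole → essential)
  50 | -1-010,11-0-0
  56 | -110-0,11-0-0
  58 | -1-010,-110-0,11-0-0
  61 | 11-101  (sole → essential)
Essential prime implicants: --0101, -01111, 0--010, 0101-1, 01101-, 100-01, 11-0-0, 11-101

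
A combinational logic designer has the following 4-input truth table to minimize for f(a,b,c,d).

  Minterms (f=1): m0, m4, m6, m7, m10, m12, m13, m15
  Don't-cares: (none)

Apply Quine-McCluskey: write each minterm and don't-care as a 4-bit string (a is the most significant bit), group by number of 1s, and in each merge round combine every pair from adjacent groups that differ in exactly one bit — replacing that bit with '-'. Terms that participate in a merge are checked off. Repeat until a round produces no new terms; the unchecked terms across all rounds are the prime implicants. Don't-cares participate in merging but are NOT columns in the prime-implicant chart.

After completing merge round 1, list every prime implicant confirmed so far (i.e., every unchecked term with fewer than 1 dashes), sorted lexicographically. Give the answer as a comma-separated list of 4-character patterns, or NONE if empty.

Round 0: 0000✓ 0100✓ 0110✓ 0111✓ 1010 1100✓ 1101✓ 1111✓
Round 1: -100 -111 0-00 01-0 011- 11-1 110-
PIs = {-100, -111, 0-00, 01-0, 011-, 1010, 11-1, 110-}

1010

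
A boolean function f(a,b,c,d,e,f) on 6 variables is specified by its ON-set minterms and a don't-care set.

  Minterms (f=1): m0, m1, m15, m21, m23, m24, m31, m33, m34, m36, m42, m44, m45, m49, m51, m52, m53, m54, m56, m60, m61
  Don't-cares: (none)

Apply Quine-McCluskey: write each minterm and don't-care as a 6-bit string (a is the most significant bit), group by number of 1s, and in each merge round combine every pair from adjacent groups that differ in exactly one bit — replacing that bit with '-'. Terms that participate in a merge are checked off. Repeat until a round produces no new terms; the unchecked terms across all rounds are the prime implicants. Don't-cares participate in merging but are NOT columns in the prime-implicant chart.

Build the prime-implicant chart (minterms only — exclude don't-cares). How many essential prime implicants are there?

size-2^0 implicants → 000000(✓)  000001(✓)  001111(✓)  010101(✓)  010111(✓)  011000(✓)  011111(✓)  100001(✓)  100010(✓)  100100(✓)  101010(✓)  101100(✓)  101101(✓)  110001(✓)  110011(✓)  110100(✓)  110101(✓)  110110(✓)  111000(✓)  111100(✓)  111101(✓)
size-2^1 implicants → -00001  -10101  -11000  0-1111  00000-  01-111  0101-1  1-0001  1-0100(✓)  1-1100(✓)  1-1101(✓)  10-010  10-100(✓)  10110-(✓)  11-100(✓)  11-101(✓)  110-01  1100-1  1101-0  11010-(✓)  111-00  11110-(✓)
size-2^2 implicants → 1--100  1-110-  11-10-
Unchecked terms (primes): -00001, -10101, -11000, 0-1111, 00000-, 01-111, 0101-1, 1--100, 1-0001, 1-110-, 10-010, 11-10-, 110-01, 1100-1, 1101-0, 111-00
Minterm coverage:
  m0 ⊆ 00000- [E]
  m1 ⊆ -00001,00000-
  m15 ⊆ 0-1111 [E]
  m21 ⊆ -10101,0101-1
  m23 ⊆ 01-111,0101-1
  m24 ⊆ -11000 [E]
  m31 ⊆ 0-1111,01-111
  m33 ⊆ -00001,1-0001
  m34 ⊆ 10-010 [E]
  m36 ⊆ 1--100 [E]
  m42 ⊆ 10-010 [E]
  m44 ⊆ 1--100,1-110-
  m45 ⊆ 1-110- [E]
  m49 ⊆ 1-0001,110-01,1100-1
  m51 ⊆ 1100-1 [E]
  m52 ⊆ 1--100,11-10-,1101-0
  m53 ⊆ -10101,11-10-,110-01
  m54 ⊆ 1101-0 [E]
  m56 ⊆ -11000,111-00
  m60 ⊆ 1--100,1-110-,11-10-,111-00
  m61 ⊆ 1-110-,11-10-
E = {-11000, 0-1111, 00000-, 1--100, 1-110-, 10-010, 1100-1, 1101-0}

8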